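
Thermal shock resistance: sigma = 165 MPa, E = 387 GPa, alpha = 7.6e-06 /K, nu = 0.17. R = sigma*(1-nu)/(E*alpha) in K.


R = 165*(1-0.17)/(387*1000*7.6e-06) = 47 K

47


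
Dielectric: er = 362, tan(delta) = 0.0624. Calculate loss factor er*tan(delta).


Loss = 362 * 0.0624 = 22.589

22.589


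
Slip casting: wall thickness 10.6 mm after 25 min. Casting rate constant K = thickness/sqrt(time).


K = 10.6 / sqrt(25) = 10.6 / 5.0 = 2.12 mm/min^0.5

2.12


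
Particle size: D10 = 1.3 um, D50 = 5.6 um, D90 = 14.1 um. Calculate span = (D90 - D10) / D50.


Span = (14.1 - 1.3) / 5.6 = 12.8 / 5.6 = 2.286

2.286


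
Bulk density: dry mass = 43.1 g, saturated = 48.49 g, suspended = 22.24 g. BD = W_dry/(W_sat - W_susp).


BD = 43.1 / (48.49 - 22.24) = 43.1 / 26.25 = 1.642 g/cm^3

1.642


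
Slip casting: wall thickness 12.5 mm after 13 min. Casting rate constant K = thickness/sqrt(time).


K = 12.5 / sqrt(13) = 12.5 / 3.6056 = 3.467 mm/min^0.5

3.467


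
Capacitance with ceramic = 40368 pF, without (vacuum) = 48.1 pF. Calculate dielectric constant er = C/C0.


er = 40368 / 48.1 = 839.25

839.25


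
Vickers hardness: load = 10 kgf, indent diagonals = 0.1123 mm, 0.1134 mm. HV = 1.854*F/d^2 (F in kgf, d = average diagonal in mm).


d_avg = (0.1123+0.1134)/2 = 0.11285 mm
HV = 1.854*10/0.11285^2 = 1456

1456


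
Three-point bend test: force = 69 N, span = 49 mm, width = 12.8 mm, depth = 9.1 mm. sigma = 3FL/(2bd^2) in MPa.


sigma = 3*69*49/(2*12.8*9.1^2) = 4.8 MPa

4.8


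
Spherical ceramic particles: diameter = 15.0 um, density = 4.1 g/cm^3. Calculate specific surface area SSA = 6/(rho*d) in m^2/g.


SSA = 6 / (4.1 * 15.0) = 0.098 m^2/g

0.098


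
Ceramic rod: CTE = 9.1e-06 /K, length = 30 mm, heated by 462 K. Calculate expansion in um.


dL = 9.1e-06 * 30 * 462 * 1000 = 126.126 um

126.126


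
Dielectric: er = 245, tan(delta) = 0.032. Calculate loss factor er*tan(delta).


Loss = 245 * 0.032 = 7.84

7.84


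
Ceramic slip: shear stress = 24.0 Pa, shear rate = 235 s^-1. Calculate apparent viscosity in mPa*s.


eta = tau/gamma * 1000 = 24.0/235 * 1000 = 102.1 mPa*s

102.1


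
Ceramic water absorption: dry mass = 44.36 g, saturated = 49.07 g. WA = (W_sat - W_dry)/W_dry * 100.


WA = (49.07 - 44.36) / 44.36 * 100 = 10.62%

10.62


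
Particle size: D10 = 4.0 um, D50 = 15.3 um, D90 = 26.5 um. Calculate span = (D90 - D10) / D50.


Span = (26.5 - 4.0) / 15.3 = 22.5 / 15.3 = 1.471

1.471


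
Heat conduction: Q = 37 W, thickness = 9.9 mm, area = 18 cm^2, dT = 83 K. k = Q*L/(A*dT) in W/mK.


k = 37*9.9/1000/(18/10000*83) = 2.45 W/mK

2.45


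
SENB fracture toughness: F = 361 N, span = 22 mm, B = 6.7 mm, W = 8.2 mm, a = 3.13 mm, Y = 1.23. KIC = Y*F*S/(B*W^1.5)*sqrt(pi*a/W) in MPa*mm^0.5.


KIC = 1.23*361*22/(6.7*8.2^1.5)*sqrt(pi*3.13/8.2) = 68.0

68.0


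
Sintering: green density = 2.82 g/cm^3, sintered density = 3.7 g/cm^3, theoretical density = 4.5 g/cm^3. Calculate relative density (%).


Relative = 3.7 / 4.5 * 100 = 82.2%

82.2


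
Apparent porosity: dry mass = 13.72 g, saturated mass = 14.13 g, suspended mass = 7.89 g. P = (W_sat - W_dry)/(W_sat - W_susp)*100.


P = (14.13 - 13.72) / (14.13 - 7.89) * 100 = 0.41 / 6.24 * 100 = 6.6%

6.6


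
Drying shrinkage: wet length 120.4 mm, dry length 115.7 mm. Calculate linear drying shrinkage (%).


DS = (120.4 - 115.7) / 120.4 * 100 = 3.9%

3.9


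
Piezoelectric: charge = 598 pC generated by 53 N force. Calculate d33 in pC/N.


d33 = 598 / 53 = 11.3 pC/N

11.3


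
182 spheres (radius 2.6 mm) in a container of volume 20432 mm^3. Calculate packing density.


V_sphere = 4/3*pi*2.6^3 = 73.6222 mm^3
Total V = 182*73.6222 = 13399.2404 mm^3
PD = 13399.2404 / 20432 = 0.656

0.656


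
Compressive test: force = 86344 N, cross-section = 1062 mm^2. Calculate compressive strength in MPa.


CS = 86344 / 1062 = 81.3 MPa

81.3


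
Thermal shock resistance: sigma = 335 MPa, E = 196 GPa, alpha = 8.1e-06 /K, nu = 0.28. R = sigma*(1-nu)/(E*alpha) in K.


R = 335*(1-0.28)/(196*1000*8.1e-06) = 152 K

152


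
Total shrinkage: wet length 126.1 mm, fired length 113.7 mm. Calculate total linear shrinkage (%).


TS = (126.1 - 113.7) / 126.1 * 100 = 9.83%

9.83


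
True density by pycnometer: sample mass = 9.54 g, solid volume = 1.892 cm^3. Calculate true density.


TD = 9.54 / 1.892 = 5.042 g/cm^3

5.042


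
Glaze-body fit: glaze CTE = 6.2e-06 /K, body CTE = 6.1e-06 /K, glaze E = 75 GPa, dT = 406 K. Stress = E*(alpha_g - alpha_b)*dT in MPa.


Stress = 75*1000*(6.2e-06 - 6.1e-06)*406 = 3.0 MPa

3.0


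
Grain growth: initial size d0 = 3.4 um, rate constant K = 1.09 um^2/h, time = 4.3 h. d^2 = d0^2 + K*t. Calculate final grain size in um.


d^2 = 3.4^2 + 1.09*4.3 = 16.247
d = sqrt(16.247) = 4.03 um

4.03


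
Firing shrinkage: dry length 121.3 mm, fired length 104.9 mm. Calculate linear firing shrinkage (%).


FS = (121.3 - 104.9) / 121.3 * 100 = 13.52%

13.52


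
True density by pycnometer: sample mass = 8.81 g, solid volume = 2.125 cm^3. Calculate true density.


TD = 8.81 / 2.125 = 4.146 g/cm^3

4.146


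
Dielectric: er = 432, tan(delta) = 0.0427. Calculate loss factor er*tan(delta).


Loss = 432 * 0.0427 = 18.446

18.446


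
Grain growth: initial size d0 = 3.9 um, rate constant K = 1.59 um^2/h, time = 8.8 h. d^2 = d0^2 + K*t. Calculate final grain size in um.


d^2 = 3.9^2 + 1.59*8.8 = 29.202
d = sqrt(29.202) = 5.4 um

5.4


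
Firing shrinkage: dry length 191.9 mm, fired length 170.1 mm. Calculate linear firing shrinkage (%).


FS = (191.9 - 170.1) / 191.9 * 100 = 11.36%

11.36


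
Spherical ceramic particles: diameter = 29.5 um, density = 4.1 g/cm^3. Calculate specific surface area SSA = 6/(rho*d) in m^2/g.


SSA = 6 / (4.1 * 29.5) = 0.05 m^2/g

0.05


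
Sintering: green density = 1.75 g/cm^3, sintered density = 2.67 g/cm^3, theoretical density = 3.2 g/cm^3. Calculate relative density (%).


Relative = 2.67 / 3.2 * 100 = 83.4%

83.4


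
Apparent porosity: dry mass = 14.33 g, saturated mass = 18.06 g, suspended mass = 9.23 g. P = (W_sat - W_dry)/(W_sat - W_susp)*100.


P = (18.06 - 14.33) / (18.06 - 9.23) * 100 = 3.73 / 8.83 * 100 = 42.2%

42.2


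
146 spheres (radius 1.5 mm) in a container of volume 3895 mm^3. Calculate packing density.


V_sphere = 4/3*pi*1.5^3 = 14.1372 mm^3
Total V = 146*14.1372 = 2064.0312 mm^3
PD = 2064.0312 / 3895 = 0.53

0.53


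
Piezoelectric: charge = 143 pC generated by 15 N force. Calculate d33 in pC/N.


d33 = 143 / 15 = 9.5 pC/N

9.5


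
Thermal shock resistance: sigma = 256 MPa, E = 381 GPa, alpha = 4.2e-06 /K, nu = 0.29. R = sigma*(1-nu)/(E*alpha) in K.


R = 256*(1-0.29)/(381*1000*4.2e-06) = 114 K

114


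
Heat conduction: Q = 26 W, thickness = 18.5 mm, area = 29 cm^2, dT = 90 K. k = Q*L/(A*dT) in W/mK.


k = 26*18.5/1000/(29/10000*90) = 1.84 W/mK

1.84


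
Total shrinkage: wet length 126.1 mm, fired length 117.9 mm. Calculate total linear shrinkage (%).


TS = (126.1 - 117.9) / 126.1 * 100 = 6.5%

6.5


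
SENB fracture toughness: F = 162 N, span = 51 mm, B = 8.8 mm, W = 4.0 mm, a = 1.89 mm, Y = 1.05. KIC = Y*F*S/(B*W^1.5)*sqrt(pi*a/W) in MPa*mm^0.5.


KIC = 1.05*162*51/(8.8*4.0^1.5)*sqrt(pi*1.89/4.0) = 150.13

150.13


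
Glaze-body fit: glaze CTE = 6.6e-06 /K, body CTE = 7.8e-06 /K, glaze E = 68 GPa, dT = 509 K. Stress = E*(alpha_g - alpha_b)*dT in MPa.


Stress = 68*1000*(6.6e-06 - 7.8e-06)*509 = -41.5 MPa

-41.5


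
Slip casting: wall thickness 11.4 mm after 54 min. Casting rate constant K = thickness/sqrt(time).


K = 11.4 / sqrt(54) = 11.4 / 7.3485 = 1.551 mm/min^0.5

1.551


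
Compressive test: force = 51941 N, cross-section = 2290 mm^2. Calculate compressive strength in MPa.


CS = 51941 / 2290 = 22.7 MPa

22.7


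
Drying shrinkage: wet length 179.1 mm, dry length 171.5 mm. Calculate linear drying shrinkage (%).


DS = (179.1 - 171.5) / 179.1 * 100 = 4.24%

4.24


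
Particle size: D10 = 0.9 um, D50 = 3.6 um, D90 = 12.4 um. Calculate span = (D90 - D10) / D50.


Span = (12.4 - 0.9) / 3.6 = 11.5 / 3.6 = 3.194

3.194


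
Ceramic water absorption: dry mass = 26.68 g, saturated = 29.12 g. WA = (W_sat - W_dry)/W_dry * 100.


WA = (29.12 - 26.68) / 26.68 * 100 = 9.15%

9.15


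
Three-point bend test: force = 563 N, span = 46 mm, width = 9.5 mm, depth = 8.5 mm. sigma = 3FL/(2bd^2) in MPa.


sigma = 3*563*46/(2*9.5*8.5^2) = 56.6 MPa

56.6


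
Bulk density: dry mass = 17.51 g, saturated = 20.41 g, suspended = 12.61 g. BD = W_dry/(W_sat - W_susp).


BD = 17.51 / (20.41 - 12.61) = 17.51 / 7.8 = 2.245 g/cm^3

2.245


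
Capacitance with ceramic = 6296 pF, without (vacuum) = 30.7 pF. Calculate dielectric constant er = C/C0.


er = 6296 / 30.7 = 205.08

205.08


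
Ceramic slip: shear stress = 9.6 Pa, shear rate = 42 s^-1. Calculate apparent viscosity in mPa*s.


eta = tau/gamma * 1000 = 9.6/42 * 1000 = 228.6 mPa*s

228.6


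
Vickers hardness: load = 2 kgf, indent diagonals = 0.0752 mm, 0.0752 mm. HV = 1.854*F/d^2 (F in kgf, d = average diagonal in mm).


d_avg = (0.0752+0.0752)/2 = 0.0752 mm
HV = 1.854*2/0.0752^2 = 656

656


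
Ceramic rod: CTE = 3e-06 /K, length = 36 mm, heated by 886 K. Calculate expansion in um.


dL = 3e-06 * 36 * 886 * 1000 = 95.688 um

95.688


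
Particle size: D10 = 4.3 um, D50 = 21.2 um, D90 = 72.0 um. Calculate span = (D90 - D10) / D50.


Span = (72.0 - 4.3) / 21.2 = 67.7 / 21.2 = 3.193

3.193


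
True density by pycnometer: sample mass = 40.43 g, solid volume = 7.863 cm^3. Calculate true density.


TD = 40.43 / 7.863 = 5.142 g/cm^3

5.142


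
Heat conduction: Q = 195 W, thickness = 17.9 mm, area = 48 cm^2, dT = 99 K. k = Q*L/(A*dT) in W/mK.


k = 195*17.9/1000/(48/10000*99) = 7.35 W/mK

7.35


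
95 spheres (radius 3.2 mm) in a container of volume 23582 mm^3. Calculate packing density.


V_sphere = 4/3*pi*3.2^3 = 137.2583 mm^3
Total V = 95*137.2583 = 13039.5385 mm^3
PD = 13039.5385 / 23582 = 0.553

0.553


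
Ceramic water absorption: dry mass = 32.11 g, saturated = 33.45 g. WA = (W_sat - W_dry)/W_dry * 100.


WA = (33.45 - 32.11) / 32.11 * 100 = 4.17%

4.17


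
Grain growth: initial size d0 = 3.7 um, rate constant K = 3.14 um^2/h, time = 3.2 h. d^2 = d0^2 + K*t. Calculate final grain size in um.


d^2 = 3.7^2 + 3.14*3.2 = 23.738
d = sqrt(23.738) = 4.87 um

4.87


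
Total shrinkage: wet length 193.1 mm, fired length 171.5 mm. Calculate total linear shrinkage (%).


TS = (193.1 - 171.5) / 193.1 * 100 = 11.19%

11.19


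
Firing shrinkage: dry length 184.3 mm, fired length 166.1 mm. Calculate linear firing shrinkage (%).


FS = (184.3 - 166.1) / 184.3 * 100 = 9.88%

9.88


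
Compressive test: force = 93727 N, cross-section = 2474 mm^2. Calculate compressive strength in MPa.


CS = 93727 / 2474 = 37.9 MPa

37.9


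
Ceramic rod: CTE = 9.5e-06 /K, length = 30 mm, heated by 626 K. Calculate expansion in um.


dL = 9.5e-06 * 30 * 626 * 1000 = 178.41 um

178.41


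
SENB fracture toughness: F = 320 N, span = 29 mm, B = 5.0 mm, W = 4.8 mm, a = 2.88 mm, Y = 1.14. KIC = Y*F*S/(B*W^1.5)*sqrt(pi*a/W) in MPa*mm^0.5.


KIC = 1.14*320*29/(5.0*4.8^1.5)*sqrt(pi*2.88/4.8) = 276.23

276.23


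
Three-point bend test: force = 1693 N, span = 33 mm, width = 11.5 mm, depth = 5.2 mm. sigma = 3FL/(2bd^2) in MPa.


sigma = 3*1693*33/(2*11.5*5.2^2) = 269.5 MPa

269.5


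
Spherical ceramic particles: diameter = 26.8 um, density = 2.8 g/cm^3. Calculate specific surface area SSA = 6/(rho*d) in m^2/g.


SSA = 6 / (2.8 * 26.8) = 0.08 m^2/g

0.08


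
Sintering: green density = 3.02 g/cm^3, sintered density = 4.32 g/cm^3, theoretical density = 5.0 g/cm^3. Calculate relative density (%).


Relative = 4.32 / 5.0 * 100 = 86.4%

86.4


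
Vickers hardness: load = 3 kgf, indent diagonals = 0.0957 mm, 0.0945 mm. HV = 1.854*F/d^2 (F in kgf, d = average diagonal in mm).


d_avg = (0.0957+0.0945)/2 = 0.0951 mm
HV = 1.854*3/0.0951^2 = 615

615


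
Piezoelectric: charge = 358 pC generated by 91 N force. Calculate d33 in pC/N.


d33 = 358 / 91 = 3.9 pC/N

3.9


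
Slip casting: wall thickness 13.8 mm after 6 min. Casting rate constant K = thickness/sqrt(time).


K = 13.8 / sqrt(6) = 13.8 / 2.4495 = 5.634 mm/min^0.5

5.634


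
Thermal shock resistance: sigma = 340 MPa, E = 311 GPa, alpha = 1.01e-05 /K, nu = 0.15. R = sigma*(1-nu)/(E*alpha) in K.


R = 340*(1-0.15)/(311*1000*1.01e-05) = 92 K

92


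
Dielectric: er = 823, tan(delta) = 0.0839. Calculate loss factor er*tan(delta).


Loss = 823 * 0.0839 = 69.05

69.05


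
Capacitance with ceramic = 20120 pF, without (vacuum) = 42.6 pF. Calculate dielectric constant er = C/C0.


er = 20120 / 42.6 = 472.3

472.3


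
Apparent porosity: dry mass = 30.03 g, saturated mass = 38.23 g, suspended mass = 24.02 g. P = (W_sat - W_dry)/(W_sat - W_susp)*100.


P = (38.23 - 30.03) / (38.23 - 24.02) * 100 = 8.2 / 14.21 * 100 = 57.7%

57.7


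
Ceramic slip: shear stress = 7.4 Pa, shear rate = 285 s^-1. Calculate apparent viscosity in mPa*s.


eta = tau/gamma * 1000 = 7.4/285 * 1000 = 26.0 mPa*s

26.0


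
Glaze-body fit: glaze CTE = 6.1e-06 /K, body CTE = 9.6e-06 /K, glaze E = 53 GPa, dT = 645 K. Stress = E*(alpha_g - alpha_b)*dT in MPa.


Stress = 53*1000*(6.1e-06 - 9.6e-06)*645 = -119.6 MPa

-119.6


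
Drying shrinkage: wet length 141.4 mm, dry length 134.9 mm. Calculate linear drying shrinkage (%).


DS = (141.4 - 134.9) / 141.4 * 100 = 4.6%

4.6


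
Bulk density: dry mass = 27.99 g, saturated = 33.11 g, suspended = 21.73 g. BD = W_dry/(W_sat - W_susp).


BD = 27.99 / (33.11 - 21.73) = 27.99 / 11.38 = 2.46 g/cm^3

2.46


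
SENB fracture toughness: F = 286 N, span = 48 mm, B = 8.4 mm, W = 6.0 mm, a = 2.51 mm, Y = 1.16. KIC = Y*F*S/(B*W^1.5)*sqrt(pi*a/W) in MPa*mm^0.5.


KIC = 1.16*286*48/(8.4*6.0^1.5)*sqrt(pi*2.51/6.0) = 147.88

147.88


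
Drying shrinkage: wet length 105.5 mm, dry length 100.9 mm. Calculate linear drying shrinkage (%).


DS = (105.5 - 100.9) / 105.5 * 100 = 4.36%

4.36


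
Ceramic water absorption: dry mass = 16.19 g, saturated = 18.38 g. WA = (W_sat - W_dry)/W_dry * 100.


WA = (18.38 - 16.19) / 16.19 * 100 = 13.53%

13.53


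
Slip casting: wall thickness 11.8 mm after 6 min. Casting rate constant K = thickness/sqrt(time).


K = 11.8 / sqrt(6) = 11.8 / 2.4495 = 4.817 mm/min^0.5

4.817


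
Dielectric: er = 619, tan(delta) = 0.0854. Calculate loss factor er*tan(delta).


Loss = 619 * 0.0854 = 52.863

52.863


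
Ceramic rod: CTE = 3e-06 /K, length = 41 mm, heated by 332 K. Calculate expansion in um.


dL = 3e-06 * 41 * 332 * 1000 = 40.836 um

40.836


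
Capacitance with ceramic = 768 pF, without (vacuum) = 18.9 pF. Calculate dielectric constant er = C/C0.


er = 768 / 18.9 = 40.63

40.63


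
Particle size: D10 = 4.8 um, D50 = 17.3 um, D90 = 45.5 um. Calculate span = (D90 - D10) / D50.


Span = (45.5 - 4.8) / 17.3 = 40.7 / 17.3 = 2.353

2.353


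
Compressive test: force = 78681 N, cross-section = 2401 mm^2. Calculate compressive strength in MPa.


CS = 78681 / 2401 = 32.8 MPa

32.8


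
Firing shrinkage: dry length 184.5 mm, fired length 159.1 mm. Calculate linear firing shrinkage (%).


FS = (184.5 - 159.1) / 184.5 * 100 = 13.77%

13.77


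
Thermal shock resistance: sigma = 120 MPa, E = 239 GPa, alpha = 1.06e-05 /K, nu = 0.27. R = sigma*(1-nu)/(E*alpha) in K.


R = 120*(1-0.27)/(239*1000*1.06e-05) = 35 K

35


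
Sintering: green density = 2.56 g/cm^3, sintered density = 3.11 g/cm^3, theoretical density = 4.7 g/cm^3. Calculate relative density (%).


Relative = 3.11 / 4.7 * 100 = 66.2%

66.2


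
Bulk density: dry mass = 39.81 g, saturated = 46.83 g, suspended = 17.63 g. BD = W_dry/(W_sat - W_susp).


BD = 39.81 / (46.83 - 17.63) = 39.81 / 29.2 = 1.363 g/cm^3

1.363


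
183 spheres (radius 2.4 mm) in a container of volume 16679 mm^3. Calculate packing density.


V_sphere = 4/3*pi*2.4^3 = 57.9058 mm^3
Total V = 183*57.9058 = 10596.7614 mm^3
PD = 10596.7614 / 16679 = 0.635

0.635


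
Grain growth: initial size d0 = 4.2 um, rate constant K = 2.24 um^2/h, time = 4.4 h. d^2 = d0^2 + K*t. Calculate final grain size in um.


d^2 = 4.2^2 + 2.24*4.4 = 27.496
d = sqrt(27.496) = 5.24 um

5.24


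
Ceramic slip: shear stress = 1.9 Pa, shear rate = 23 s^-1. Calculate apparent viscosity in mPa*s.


eta = tau/gamma * 1000 = 1.9/23 * 1000 = 82.6 mPa*s

82.6


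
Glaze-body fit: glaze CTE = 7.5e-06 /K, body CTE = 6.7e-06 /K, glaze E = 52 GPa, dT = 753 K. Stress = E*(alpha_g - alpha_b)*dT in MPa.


Stress = 52*1000*(7.5e-06 - 6.7e-06)*753 = 31.3 MPa

31.3


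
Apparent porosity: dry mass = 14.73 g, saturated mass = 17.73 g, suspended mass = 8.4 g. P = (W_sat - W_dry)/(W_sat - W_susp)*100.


P = (17.73 - 14.73) / (17.73 - 8.4) * 100 = 3.0 / 9.33 * 100 = 32.2%

32.2


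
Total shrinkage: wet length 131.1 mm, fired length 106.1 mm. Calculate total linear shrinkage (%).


TS = (131.1 - 106.1) / 131.1 * 100 = 19.07%

19.07


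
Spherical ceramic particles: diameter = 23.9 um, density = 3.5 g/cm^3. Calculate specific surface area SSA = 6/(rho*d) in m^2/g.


SSA = 6 / (3.5 * 23.9) = 0.072 m^2/g

0.072


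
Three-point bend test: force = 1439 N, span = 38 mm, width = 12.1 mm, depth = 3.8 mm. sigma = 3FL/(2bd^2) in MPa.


sigma = 3*1439*38/(2*12.1*3.8^2) = 469.4 MPa

469.4


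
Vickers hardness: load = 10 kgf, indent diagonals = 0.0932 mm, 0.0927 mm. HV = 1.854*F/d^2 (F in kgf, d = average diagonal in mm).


d_avg = (0.0932+0.0927)/2 = 0.09295 mm
HV = 1.854*10/0.09295^2 = 2146

2146


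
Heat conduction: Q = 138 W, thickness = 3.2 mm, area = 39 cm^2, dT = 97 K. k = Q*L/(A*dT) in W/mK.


k = 138*3.2/1000/(39/10000*97) = 1.17 W/mK

1.17


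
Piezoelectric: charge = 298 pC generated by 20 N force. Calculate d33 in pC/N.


d33 = 298 / 20 = 14.9 pC/N

14.9


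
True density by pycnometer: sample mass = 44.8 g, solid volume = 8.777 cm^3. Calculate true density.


TD = 44.8 / 8.777 = 5.104 g/cm^3

5.104


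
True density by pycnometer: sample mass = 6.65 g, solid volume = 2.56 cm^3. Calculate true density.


TD = 6.65 / 2.56 = 2.598 g/cm^3

2.598


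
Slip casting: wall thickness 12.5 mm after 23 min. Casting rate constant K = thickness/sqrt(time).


K = 12.5 / sqrt(23) = 12.5 / 4.7958 = 2.606 mm/min^0.5

2.606


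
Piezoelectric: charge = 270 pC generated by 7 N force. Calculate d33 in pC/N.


d33 = 270 / 7 = 38.6 pC/N

38.6


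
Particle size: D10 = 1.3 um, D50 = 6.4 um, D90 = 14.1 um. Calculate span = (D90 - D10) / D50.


Span = (14.1 - 1.3) / 6.4 = 12.8 / 6.4 = 2.0

2.0


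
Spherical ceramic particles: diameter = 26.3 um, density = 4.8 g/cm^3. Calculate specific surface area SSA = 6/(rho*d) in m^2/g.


SSA = 6 / (4.8 * 26.3) = 0.048 m^2/g

0.048


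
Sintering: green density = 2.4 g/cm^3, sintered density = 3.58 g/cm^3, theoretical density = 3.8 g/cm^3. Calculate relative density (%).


Relative = 3.58 / 3.8 * 100 = 94.2%

94.2


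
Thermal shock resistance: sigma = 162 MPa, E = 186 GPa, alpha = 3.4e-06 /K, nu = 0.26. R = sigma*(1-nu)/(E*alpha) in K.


R = 162*(1-0.26)/(186*1000*3.4e-06) = 190 K

190


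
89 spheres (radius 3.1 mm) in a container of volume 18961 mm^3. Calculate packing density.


V_sphere = 4/3*pi*3.1^3 = 124.7882 mm^3
Total V = 89*124.7882 = 11106.1498 mm^3
PD = 11106.1498 / 18961 = 0.586

0.586


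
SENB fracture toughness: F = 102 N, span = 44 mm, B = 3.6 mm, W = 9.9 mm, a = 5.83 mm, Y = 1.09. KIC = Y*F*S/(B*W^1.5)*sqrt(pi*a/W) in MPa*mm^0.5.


KIC = 1.09*102*44/(3.6*9.9^1.5)*sqrt(pi*5.83/9.9) = 59.34

59.34


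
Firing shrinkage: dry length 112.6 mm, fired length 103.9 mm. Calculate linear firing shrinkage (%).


FS = (112.6 - 103.9) / 112.6 * 100 = 7.73%

7.73


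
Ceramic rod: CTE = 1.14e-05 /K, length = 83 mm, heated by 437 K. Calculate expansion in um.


dL = 1.14e-05 * 83 * 437 * 1000 = 413.489 um

413.489


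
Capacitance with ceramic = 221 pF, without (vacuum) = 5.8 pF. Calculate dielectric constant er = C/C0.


er = 221 / 5.8 = 38.1

38.1


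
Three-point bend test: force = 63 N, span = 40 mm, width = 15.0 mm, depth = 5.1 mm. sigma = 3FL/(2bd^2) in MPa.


sigma = 3*63*40/(2*15.0*5.1^2) = 9.7 MPa

9.7


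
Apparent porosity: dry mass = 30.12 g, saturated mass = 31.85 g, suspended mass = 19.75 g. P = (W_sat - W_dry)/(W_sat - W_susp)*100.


P = (31.85 - 30.12) / (31.85 - 19.75) * 100 = 1.73 / 12.1 * 100 = 14.3%

14.3


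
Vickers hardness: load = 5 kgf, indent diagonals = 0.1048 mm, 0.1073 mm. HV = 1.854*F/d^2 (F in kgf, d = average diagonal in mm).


d_avg = (0.1048+0.1073)/2 = 0.10605 mm
HV = 1.854*5/0.10605^2 = 824

824


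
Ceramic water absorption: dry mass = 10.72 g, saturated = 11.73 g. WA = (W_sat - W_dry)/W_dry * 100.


WA = (11.73 - 10.72) / 10.72 * 100 = 9.42%

9.42


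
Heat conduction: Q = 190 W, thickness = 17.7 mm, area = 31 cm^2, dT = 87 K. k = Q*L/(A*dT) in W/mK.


k = 190*17.7/1000/(31/10000*87) = 12.47 W/mK

12.47


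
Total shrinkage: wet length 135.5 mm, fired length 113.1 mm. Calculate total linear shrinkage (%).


TS = (135.5 - 113.1) / 135.5 * 100 = 16.53%

16.53


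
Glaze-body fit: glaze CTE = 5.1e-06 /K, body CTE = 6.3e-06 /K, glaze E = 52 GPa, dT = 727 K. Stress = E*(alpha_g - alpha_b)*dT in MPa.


Stress = 52*1000*(5.1e-06 - 6.3e-06)*727 = -45.4 MPa

-45.4


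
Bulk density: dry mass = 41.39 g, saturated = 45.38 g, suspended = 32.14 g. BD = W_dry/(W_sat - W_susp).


BD = 41.39 / (45.38 - 32.14) = 41.39 / 13.24 = 3.126 g/cm^3

3.126


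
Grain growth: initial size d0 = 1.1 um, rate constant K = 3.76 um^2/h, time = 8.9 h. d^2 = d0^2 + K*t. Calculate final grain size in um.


d^2 = 1.1^2 + 3.76*8.9 = 34.674
d = sqrt(34.674) = 5.89 um

5.89


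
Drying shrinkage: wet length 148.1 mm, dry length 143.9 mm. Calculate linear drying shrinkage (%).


DS = (148.1 - 143.9) / 148.1 * 100 = 2.84%

2.84


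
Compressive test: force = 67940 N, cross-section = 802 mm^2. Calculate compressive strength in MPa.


CS = 67940 / 802 = 84.7 MPa

84.7


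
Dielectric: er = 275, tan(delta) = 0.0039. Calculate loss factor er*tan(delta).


Loss = 275 * 0.0039 = 1.073

1.073


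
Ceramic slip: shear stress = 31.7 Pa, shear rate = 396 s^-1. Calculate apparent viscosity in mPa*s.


eta = tau/gamma * 1000 = 31.7/396 * 1000 = 80.1 mPa*s

80.1


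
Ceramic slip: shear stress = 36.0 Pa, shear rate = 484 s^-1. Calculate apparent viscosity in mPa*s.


eta = tau/gamma * 1000 = 36.0/484 * 1000 = 74.4 mPa*s

74.4


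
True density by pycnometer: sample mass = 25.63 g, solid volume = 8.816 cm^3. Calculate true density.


TD = 25.63 / 8.816 = 2.907 g/cm^3

2.907


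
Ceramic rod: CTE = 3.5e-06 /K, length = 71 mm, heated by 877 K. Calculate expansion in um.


dL = 3.5e-06 * 71 * 877 * 1000 = 217.935 um

217.935


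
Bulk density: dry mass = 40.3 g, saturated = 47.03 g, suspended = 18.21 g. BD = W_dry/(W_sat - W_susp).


BD = 40.3 / (47.03 - 18.21) = 40.3 / 28.82 = 1.398 g/cm^3

1.398


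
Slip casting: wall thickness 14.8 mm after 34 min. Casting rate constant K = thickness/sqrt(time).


K = 14.8 / sqrt(34) = 14.8 / 5.831 = 2.538 mm/min^0.5

2.538


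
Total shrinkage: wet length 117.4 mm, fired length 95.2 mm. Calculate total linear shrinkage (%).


TS = (117.4 - 95.2) / 117.4 * 100 = 18.91%

18.91


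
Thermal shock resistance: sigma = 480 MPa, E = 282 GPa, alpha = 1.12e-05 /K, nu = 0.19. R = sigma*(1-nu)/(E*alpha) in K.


R = 480*(1-0.19)/(282*1000*1.12e-05) = 123 K

123


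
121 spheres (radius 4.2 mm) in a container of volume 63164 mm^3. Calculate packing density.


V_sphere = 4/3*pi*4.2^3 = 310.3391 mm^3
Total V = 121*310.3391 = 37551.0311 mm^3
PD = 37551.0311 / 63164 = 0.595

0.595


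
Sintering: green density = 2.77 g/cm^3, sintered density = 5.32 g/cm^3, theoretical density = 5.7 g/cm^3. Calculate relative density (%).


Relative = 5.32 / 5.7 * 100 = 93.3%

93.3


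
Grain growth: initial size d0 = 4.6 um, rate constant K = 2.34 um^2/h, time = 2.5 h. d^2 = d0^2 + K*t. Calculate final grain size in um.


d^2 = 4.6^2 + 2.34*2.5 = 27.01
d = sqrt(27.01) = 5.2 um

5.2


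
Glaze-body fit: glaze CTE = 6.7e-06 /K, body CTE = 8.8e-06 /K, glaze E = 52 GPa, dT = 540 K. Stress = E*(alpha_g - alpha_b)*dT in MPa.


Stress = 52*1000*(6.7e-06 - 8.8e-06)*540 = -59.0 MPa

-59.0


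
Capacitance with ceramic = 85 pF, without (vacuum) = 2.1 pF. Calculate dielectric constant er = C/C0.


er = 85 / 2.1 = 40.48

40.48


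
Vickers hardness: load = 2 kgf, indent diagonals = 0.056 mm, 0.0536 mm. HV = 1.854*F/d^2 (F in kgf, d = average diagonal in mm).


d_avg = (0.056+0.0536)/2 = 0.0548 mm
HV = 1.854*2/0.0548^2 = 1235

1235


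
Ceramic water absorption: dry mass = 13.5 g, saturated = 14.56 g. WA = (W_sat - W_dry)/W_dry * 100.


WA = (14.56 - 13.5) / 13.5 * 100 = 7.85%

7.85


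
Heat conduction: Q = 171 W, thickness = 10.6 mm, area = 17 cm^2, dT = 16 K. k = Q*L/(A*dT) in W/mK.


k = 171*10.6/1000/(17/10000*16) = 66.64 W/mK

66.64


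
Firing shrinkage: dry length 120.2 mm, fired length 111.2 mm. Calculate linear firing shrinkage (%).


FS = (120.2 - 111.2) / 120.2 * 100 = 7.49%

7.49


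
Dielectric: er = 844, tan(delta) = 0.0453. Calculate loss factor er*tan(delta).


Loss = 844 * 0.0453 = 38.233

38.233


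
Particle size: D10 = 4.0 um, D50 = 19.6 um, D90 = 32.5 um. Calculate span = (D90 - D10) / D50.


Span = (32.5 - 4.0) / 19.6 = 28.5 / 19.6 = 1.454

1.454


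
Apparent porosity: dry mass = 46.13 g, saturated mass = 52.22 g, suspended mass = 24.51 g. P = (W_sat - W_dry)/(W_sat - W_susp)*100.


P = (52.22 - 46.13) / (52.22 - 24.51) * 100 = 6.09 / 27.71 * 100 = 22.0%

22.0


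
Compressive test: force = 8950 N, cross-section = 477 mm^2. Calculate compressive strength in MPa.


CS = 8950 / 477 = 18.8 MPa

18.8


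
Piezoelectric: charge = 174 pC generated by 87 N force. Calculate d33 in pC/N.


d33 = 174 / 87 = 2.0 pC/N

2.0


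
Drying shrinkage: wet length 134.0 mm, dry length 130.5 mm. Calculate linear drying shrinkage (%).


DS = (134.0 - 130.5) / 134.0 * 100 = 2.61%

2.61


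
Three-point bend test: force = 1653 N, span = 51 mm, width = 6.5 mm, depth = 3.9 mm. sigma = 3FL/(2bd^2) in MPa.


sigma = 3*1653*51/(2*6.5*3.9^2) = 1279.1 MPa

1279.1


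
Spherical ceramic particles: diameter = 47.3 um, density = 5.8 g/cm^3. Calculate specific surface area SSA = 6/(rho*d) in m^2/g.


SSA = 6 / (5.8 * 47.3) = 0.022 m^2/g

0.022


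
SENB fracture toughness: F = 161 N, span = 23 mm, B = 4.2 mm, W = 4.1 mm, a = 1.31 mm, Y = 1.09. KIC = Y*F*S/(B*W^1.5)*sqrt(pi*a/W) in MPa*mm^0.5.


KIC = 1.09*161*23/(4.2*4.1^1.5)*sqrt(pi*1.31/4.1) = 115.98

115.98


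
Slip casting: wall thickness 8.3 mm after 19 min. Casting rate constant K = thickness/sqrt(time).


K = 8.3 / sqrt(19) = 8.3 / 4.3589 = 1.904 mm/min^0.5

1.904


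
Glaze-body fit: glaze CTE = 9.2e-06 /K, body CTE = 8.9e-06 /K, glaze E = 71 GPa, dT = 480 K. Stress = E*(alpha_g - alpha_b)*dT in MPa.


Stress = 71*1000*(9.2e-06 - 8.9e-06)*480 = 10.2 MPa

10.2


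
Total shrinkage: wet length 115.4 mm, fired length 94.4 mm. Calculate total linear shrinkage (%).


TS = (115.4 - 94.4) / 115.4 * 100 = 18.2%

18.2


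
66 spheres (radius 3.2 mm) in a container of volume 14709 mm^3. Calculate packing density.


V_sphere = 4/3*pi*3.2^3 = 137.2583 mm^3
Total V = 66*137.2583 = 9059.0478 mm^3
PD = 9059.0478 / 14709 = 0.616

0.616


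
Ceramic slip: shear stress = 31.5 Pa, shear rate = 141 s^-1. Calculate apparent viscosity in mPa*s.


eta = tau/gamma * 1000 = 31.5/141 * 1000 = 223.4 mPa*s

223.4


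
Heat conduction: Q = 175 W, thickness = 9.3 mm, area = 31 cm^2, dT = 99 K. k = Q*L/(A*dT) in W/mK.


k = 175*9.3/1000/(31/10000*99) = 5.3 W/mK

5.3


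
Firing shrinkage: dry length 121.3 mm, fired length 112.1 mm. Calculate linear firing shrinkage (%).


FS = (121.3 - 112.1) / 121.3 * 100 = 7.58%

7.58


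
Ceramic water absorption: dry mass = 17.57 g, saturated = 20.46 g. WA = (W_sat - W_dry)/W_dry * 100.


WA = (20.46 - 17.57) / 17.57 * 100 = 16.45%

16.45


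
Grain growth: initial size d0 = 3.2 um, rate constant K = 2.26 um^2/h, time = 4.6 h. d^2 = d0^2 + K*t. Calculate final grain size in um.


d^2 = 3.2^2 + 2.26*4.6 = 20.636
d = sqrt(20.636) = 4.54 um

4.54


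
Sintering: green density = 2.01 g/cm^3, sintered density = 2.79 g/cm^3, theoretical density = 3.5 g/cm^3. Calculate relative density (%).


Relative = 2.79 / 3.5 * 100 = 79.7%

79.7


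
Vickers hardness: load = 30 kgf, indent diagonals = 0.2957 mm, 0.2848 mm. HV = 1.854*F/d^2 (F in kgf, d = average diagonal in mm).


d_avg = (0.2957+0.2848)/2 = 0.29025 mm
HV = 1.854*30/0.29025^2 = 660

660


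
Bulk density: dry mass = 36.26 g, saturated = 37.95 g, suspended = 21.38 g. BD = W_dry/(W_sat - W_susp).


BD = 36.26 / (37.95 - 21.38) = 36.26 / 16.57 = 2.188 g/cm^3

2.188


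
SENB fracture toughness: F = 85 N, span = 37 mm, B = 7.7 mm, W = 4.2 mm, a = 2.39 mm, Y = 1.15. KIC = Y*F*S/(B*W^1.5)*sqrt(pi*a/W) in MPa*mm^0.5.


KIC = 1.15*85*37/(7.7*4.2^1.5)*sqrt(pi*2.39/4.2) = 72.96

72.96


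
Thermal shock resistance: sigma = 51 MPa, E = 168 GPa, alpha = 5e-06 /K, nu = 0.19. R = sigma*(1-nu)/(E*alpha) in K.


R = 51*(1-0.19)/(168*1000*5e-06) = 49 K

49


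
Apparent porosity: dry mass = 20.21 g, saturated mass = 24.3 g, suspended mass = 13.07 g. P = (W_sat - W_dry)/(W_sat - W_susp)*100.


P = (24.3 - 20.21) / (24.3 - 13.07) * 100 = 4.09 / 11.23 * 100 = 36.4%

36.4


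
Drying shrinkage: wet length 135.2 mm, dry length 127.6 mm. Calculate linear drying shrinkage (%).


DS = (135.2 - 127.6) / 135.2 * 100 = 5.62%

5.62


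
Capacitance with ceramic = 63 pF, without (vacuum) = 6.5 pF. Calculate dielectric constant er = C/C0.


er = 63 / 6.5 = 9.69

9.69


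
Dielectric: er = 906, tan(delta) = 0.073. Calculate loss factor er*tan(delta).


Loss = 906 * 0.073 = 66.138

66.138


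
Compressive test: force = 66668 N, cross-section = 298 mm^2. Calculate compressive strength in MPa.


CS = 66668 / 298 = 223.7 MPa

223.7


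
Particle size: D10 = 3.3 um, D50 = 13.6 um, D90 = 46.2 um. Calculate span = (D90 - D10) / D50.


Span = (46.2 - 3.3) / 13.6 = 42.9 / 13.6 = 3.154

3.154


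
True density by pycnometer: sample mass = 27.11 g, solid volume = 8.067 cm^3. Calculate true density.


TD = 27.11 / 8.067 = 3.361 g/cm^3

3.361


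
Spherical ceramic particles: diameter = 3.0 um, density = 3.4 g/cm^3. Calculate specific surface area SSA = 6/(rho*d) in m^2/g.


SSA = 6 / (3.4 * 3.0) = 0.588 m^2/g

0.588


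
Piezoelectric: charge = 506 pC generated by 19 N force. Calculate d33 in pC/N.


d33 = 506 / 19 = 26.6 pC/N

26.6


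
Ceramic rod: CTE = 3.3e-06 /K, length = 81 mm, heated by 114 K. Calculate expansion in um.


dL = 3.3e-06 * 81 * 114 * 1000 = 30.472 um

30.472


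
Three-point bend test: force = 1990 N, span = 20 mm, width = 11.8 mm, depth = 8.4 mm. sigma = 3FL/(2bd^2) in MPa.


sigma = 3*1990*20/(2*11.8*8.4^2) = 71.7 MPa

71.7


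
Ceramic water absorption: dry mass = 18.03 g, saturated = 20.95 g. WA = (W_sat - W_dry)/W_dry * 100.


WA = (20.95 - 18.03) / 18.03 * 100 = 16.2%

16.2


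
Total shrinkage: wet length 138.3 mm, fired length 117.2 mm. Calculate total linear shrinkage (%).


TS = (138.3 - 117.2) / 138.3 * 100 = 15.26%

15.26


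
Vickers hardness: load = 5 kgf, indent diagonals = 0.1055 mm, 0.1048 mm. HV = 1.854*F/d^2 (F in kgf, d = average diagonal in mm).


d_avg = (0.1055+0.1048)/2 = 0.10515 mm
HV = 1.854*5/0.10515^2 = 838

838


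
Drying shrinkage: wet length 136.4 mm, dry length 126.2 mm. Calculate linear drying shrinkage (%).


DS = (136.4 - 126.2) / 136.4 * 100 = 7.48%

7.48


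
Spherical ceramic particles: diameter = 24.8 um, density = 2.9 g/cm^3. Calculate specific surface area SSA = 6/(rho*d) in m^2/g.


SSA = 6 / (2.9 * 24.8) = 0.083 m^2/g

0.083


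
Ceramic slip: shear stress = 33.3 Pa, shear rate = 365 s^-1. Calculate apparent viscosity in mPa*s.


eta = tau/gamma * 1000 = 33.3/365 * 1000 = 91.2 mPa*s

91.2


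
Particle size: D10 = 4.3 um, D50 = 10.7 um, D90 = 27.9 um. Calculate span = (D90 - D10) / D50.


Span = (27.9 - 4.3) / 10.7 = 23.6 / 10.7 = 2.206

2.206


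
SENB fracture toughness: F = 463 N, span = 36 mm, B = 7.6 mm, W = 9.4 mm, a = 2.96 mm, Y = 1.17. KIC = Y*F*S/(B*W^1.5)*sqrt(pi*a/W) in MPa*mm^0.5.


KIC = 1.17*463*36/(7.6*9.4^1.5)*sqrt(pi*2.96/9.4) = 88.56

88.56


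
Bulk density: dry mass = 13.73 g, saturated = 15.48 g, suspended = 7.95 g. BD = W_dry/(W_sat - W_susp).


BD = 13.73 / (15.48 - 7.95) = 13.73 / 7.53 = 1.823 g/cm^3

1.823


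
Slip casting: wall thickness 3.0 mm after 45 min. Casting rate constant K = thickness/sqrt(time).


K = 3.0 / sqrt(45) = 3.0 / 6.7082 = 0.447 mm/min^0.5

0.447


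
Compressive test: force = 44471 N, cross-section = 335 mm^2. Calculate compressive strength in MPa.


CS = 44471 / 335 = 132.7 MPa

132.7


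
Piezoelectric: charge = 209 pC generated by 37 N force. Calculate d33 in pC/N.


d33 = 209 / 37 = 5.6 pC/N

5.6


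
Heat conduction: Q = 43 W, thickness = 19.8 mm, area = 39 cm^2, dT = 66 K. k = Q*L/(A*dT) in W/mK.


k = 43*19.8/1000/(39/10000*66) = 3.31 W/mK

3.31


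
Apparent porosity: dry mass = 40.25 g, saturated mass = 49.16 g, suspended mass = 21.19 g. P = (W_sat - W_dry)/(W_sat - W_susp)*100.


P = (49.16 - 40.25) / (49.16 - 21.19) * 100 = 8.91 / 27.97 * 100 = 31.9%

31.9


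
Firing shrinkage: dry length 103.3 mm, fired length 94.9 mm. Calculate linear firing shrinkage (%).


FS = (103.3 - 94.9) / 103.3 * 100 = 8.13%

8.13


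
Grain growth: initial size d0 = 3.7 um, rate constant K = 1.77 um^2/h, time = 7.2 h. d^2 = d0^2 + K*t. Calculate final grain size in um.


d^2 = 3.7^2 + 1.77*7.2 = 26.434
d = sqrt(26.434) = 5.14 um

5.14


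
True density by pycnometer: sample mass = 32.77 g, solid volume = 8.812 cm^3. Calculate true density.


TD = 32.77 / 8.812 = 3.719 g/cm^3

3.719


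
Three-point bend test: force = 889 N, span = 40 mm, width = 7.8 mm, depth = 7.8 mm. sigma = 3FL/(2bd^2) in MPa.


sigma = 3*889*40/(2*7.8*7.8^2) = 112.4 MPa

112.4


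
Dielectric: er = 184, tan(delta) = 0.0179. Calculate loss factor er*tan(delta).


Loss = 184 * 0.0179 = 3.294

3.294


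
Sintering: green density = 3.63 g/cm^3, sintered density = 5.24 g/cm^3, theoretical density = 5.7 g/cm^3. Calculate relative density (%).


Relative = 5.24 / 5.7 * 100 = 91.9%

91.9


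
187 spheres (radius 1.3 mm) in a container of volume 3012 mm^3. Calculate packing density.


V_sphere = 4/3*pi*1.3^3 = 9.2028 mm^3
Total V = 187*9.2028 = 1720.9236 mm^3
PD = 1720.9236 / 3012 = 0.571

0.571


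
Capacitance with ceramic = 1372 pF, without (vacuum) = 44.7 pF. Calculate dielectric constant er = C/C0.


er = 1372 / 44.7 = 30.69

30.69


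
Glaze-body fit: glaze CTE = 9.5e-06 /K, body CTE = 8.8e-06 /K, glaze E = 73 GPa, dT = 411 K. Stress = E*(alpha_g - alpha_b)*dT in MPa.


Stress = 73*1000*(9.5e-06 - 8.8e-06)*411 = 21.0 MPa

21.0


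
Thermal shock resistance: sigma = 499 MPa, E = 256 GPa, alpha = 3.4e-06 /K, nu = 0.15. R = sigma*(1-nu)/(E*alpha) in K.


R = 499*(1-0.15)/(256*1000*3.4e-06) = 487 K

487


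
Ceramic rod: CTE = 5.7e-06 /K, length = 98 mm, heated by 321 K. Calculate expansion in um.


dL = 5.7e-06 * 98 * 321 * 1000 = 179.311 um

179.311


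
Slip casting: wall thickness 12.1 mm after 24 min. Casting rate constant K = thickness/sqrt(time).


K = 12.1 / sqrt(24) = 12.1 / 4.899 = 2.47 mm/min^0.5

2.47


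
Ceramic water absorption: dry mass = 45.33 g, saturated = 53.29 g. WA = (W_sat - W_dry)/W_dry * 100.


WA = (53.29 - 45.33) / 45.33 * 100 = 17.56%

17.56


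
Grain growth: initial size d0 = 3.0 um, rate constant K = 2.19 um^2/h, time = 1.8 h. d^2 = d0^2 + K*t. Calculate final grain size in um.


d^2 = 3.0^2 + 2.19*1.8 = 12.942
d = sqrt(12.942) = 3.6 um

3.6


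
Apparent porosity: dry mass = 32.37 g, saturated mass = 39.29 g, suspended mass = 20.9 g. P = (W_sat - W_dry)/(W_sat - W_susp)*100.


P = (39.29 - 32.37) / (39.29 - 20.9) * 100 = 6.92 / 18.39 * 100 = 37.6%

37.6


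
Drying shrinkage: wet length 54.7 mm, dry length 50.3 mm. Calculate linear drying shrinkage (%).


DS = (54.7 - 50.3) / 54.7 * 100 = 8.04%

8.04


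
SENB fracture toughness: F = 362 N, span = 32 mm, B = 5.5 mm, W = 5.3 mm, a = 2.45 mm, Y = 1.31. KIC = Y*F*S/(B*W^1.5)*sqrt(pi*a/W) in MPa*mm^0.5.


KIC = 1.31*362*32/(5.5*5.3^1.5)*sqrt(pi*2.45/5.3) = 272.5

272.5


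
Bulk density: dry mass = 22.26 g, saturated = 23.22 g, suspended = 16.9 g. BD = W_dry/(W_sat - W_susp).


BD = 22.26 / (23.22 - 16.9) = 22.26 / 6.32 = 3.522 g/cm^3

3.522


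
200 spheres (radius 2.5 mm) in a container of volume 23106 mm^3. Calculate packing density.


V_sphere = 4/3*pi*2.5^3 = 65.4498 mm^3
Total V = 200*65.4498 = 13089.96 mm^3
PD = 13089.96 / 23106 = 0.567

0.567


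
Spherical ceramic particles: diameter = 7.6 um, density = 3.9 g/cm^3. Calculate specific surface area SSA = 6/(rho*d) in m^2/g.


SSA = 6 / (3.9 * 7.6) = 0.202 m^2/g

0.202


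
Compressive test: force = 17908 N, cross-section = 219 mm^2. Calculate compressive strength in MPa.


CS = 17908 / 219 = 81.8 MPa

81.8


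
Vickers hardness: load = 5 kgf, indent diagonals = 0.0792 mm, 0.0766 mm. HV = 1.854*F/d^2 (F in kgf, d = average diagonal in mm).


d_avg = (0.0792+0.0766)/2 = 0.0779 mm
HV = 1.854*5/0.0779^2 = 1528

1528


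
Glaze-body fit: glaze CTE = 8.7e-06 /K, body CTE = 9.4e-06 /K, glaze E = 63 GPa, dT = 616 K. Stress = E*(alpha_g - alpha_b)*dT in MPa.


Stress = 63*1000*(8.7e-06 - 9.4e-06)*616 = -27.2 MPa

-27.2


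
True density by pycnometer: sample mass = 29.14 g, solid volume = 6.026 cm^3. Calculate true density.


TD = 29.14 / 6.026 = 4.836 g/cm^3

4.836


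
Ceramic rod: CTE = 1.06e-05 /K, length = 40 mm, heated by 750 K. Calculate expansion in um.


dL = 1.06e-05 * 40 * 750 * 1000 = 318.0 um

318.0


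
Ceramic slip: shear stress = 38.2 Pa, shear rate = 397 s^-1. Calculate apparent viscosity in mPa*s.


eta = tau/gamma * 1000 = 38.2/397 * 1000 = 96.2 mPa*s

96.2


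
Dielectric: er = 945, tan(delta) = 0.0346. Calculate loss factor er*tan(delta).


Loss = 945 * 0.0346 = 32.697

32.697


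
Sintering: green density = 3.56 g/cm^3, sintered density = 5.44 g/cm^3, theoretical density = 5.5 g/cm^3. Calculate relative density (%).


Relative = 5.44 / 5.5 * 100 = 98.9%

98.9


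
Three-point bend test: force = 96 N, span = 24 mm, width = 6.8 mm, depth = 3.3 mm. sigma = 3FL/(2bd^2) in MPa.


sigma = 3*96*24/(2*6.8*3.3^2) = 46.7 MPa

46.7


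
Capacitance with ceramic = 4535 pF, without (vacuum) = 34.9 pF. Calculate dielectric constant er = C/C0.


er = 4535 / 34.9 = 129.94

129.94


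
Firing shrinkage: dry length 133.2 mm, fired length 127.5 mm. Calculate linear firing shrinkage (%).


FS = (133.2 - 127.5) / 133.2 * 100 = 4.28%

4.28
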